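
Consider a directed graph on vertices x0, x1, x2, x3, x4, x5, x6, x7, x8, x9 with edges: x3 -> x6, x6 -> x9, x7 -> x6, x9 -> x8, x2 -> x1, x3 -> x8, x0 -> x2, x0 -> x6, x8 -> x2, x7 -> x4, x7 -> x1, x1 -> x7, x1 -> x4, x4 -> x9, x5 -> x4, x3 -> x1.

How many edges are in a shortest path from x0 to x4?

Distance 0: x0.
Distance 1: x2, x6.
Distance 2: x1, x9.
Distance 3: x4, x7, x8 — contains x4.

3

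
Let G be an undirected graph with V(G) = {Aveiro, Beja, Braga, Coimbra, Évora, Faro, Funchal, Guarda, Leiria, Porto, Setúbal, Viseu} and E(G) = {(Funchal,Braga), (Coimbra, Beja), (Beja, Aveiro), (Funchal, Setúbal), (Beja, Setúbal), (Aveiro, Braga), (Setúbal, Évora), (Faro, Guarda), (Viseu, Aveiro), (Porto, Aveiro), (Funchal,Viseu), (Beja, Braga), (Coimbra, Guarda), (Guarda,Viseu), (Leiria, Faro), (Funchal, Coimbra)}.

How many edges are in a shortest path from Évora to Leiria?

Distance 0: Évora.
Distance 1: Setúbal.
Distance 2: Beja, Funchal.
Distance 3: Aveiro, Braga, Coimbra, Viseu.
Distance 4: Guarda, Porto.
Distance 5: Faro.
Distance 6: Leiria — contains Leiria.

6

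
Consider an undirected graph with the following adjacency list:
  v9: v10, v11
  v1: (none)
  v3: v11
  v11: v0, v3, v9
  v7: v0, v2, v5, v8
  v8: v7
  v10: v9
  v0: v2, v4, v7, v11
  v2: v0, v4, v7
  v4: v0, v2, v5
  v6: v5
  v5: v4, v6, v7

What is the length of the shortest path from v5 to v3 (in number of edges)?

4

Distance 0: v5.
Distance 1: v4, v6, v7.
Distance 2: v0, v2, v8.
Distance 3: v11.
Distance 4: v3, v9 — contains v3.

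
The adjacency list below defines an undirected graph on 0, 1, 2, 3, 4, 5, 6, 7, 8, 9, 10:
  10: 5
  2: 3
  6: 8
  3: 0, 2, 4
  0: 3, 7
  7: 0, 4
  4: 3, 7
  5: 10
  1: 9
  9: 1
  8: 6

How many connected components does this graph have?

4

From 0: component {0, 2, 3, 4, 7}.
From 1: component {1, 9}.
From 5: component {5, 10}.
From 6: component {6, 8}.
That's 4 components.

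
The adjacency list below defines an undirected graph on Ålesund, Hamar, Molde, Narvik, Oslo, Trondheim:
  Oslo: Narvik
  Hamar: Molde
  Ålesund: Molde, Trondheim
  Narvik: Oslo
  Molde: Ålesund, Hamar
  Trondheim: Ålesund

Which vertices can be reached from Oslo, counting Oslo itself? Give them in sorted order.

Start at Oslo.
Its neighbours: Narvik.
Nothing further is reachable.

Narvik, Oslo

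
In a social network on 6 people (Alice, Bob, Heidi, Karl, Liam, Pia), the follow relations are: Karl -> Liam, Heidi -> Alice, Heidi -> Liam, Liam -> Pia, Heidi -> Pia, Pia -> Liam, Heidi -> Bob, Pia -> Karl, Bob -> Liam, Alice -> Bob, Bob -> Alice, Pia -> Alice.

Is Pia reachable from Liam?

Yes

Explore from Liam.
Distance 1: reach Pia.
Found Pia.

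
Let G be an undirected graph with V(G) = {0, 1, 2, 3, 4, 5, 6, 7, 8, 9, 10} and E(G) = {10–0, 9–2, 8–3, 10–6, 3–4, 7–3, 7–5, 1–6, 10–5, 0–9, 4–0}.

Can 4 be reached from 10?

Yes

Explore from 10.
Distance 1: reach 0, 5, 6.
Distance 2: reach 1, 4, 7, 9.
Found 4.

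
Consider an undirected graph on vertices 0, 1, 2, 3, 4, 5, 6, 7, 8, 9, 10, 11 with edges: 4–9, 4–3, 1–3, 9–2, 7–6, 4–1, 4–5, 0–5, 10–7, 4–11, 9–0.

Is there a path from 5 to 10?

No

Explore from 5.
Distance 1: reach 0, 4.
Distance 2: reach 1, 3, 9, 11.
Distance 3: reach 2.
The search is exhausted without reaching 10; it lies in a different component.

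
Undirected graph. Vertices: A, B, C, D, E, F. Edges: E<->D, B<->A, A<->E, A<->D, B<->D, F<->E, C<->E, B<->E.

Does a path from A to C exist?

Explore from A.
Distance 1: reach B, D, E.
Distance 2: reach C, F.
Found C.

Yes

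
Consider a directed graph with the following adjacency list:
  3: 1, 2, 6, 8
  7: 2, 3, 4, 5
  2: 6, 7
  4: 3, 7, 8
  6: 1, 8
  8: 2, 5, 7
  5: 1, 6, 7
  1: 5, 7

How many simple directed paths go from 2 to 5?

19

2→6→1→5
2→6→1→7→3→8→5
2→6→1→7→4→3→8→5
2→6→1→7→4→8→5
2→6→1→7→5
2→6→8→5
2→6→8→7→3→1→5
2→6→8→7→4→3→1→5
... and 11 more.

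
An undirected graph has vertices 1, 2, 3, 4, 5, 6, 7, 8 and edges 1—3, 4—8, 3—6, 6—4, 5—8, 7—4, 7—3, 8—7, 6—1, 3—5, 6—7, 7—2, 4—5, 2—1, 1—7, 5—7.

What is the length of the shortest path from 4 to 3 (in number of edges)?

Distance 0: 4.
Distance 1: 5, 6, 7, 8.
Distance 2: 1, 2, 3 — contains 3.

2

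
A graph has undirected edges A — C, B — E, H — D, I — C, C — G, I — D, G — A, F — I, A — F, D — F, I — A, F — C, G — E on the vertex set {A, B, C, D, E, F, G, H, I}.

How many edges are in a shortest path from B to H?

Distance 0: B.
Distance 1: E.
Distance 2: G.
Distance 3: A, C.
Distance 4: F, I.
Distance 5: D.
Distance 6: H — contains H.

6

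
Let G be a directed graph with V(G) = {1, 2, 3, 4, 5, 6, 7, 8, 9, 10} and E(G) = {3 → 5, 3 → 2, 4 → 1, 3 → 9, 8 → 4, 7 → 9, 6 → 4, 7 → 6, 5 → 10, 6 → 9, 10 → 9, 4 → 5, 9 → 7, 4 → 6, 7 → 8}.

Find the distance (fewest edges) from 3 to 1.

Distance 0: 3.
Distance 1: 2, 5, 9.
Distance 2: 7, 10.
Distance 3: 6, 8.
Distance 4: 4.
Distance 5: 1 — contains 1.

5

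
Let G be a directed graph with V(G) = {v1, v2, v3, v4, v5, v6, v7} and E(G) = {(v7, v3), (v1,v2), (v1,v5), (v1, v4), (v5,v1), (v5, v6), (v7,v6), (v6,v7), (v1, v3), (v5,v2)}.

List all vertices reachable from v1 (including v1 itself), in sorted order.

Start at v1.
Its neighbours: v2, v3, v4, v5.
Then their neighbours: v6.
Then next layer: v7.
Every vertex is now reached.

v1, v2, v3, v4, v5, v6, v7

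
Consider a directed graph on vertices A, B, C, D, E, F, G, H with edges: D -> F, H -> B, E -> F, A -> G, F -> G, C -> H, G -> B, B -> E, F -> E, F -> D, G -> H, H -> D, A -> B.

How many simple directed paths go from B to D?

B→E→F→D
B→E→F→G→H→D

2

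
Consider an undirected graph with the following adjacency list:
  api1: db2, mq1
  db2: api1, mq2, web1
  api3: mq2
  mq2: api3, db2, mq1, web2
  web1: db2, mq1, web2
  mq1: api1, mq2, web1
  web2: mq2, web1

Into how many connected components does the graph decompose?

From api1: component {api1, api3, db2, mq1, mq2, web1, web2}.
That's 1 component.

1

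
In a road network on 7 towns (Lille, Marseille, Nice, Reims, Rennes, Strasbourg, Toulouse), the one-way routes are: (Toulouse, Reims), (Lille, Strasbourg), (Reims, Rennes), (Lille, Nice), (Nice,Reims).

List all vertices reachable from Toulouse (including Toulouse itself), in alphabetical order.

Start at Toulouse.
Its neighbours: Reims.
Then their neighbours: Rennes.
Nothing further is reachable.

Reims, Rennes, Toulouse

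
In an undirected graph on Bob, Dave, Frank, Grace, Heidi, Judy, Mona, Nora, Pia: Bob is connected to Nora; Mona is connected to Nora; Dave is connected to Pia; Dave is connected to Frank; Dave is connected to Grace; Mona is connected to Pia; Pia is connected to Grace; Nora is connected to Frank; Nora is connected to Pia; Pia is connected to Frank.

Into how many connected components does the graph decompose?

3

From Bob: component {Bob, Dave, Frank, Grace, Mona, Nora, Pia}.
From Heidi: component {Heidi}.
From Judy: component {Judy}.
That's 3 components.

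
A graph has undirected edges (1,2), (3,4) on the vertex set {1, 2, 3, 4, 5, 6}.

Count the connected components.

From 1: component {1, 2}.
From 3: component {3, 4}.
From 5: component {5}.
From 6: component {6}.
That's 4 components.

4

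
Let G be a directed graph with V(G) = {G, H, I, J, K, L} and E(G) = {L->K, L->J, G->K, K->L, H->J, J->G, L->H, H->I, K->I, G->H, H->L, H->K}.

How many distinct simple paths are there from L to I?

7

L→H→I
L→H→J→G→K→I
L→H→K→I
L→J→G→H→I
L→J→G→H→K→I
L→J→G→K→I
L→K→I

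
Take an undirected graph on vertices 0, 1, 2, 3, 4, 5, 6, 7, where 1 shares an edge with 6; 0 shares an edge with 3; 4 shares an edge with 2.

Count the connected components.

5

From 0: component {0, 3}.
From 1: component {1, 6}.
From 2: component {2, 4}.
From 5: component {5}.
From 7: component {7}.
That's 5 components.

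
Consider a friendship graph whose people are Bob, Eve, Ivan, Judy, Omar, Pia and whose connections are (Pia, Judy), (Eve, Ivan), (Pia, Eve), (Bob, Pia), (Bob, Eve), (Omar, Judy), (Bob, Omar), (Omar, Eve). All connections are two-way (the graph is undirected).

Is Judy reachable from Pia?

Yes

Explore from Pia.
Distance 1: reach Bob, Eve, Judy.
Found Judy.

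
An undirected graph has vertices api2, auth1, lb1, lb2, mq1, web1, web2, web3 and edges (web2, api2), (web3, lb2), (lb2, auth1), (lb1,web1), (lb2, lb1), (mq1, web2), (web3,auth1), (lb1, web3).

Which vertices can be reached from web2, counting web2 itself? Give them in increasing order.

api2, mq1, web2

Start at web2.
Its neighbours: api2, mq1.
Nothing further is reachable.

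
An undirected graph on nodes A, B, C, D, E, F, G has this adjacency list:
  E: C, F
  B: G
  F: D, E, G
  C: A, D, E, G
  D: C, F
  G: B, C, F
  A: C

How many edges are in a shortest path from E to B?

3

Distance 0: E.
Distance 1: C, F.
Distance 2: A, D, G.
Distance 3: B — contains B.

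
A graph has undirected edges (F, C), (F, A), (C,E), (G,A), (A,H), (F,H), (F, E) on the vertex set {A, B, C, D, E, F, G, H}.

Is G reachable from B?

No

B has no edges, so nothing is reachable from it.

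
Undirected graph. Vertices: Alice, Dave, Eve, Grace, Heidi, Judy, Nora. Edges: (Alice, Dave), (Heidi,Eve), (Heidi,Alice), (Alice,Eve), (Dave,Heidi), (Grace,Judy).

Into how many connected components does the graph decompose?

3

From Alice: component {Alice, Dave, Eve, Heidi}.
From Grace: component {Grace, Judy}.
From Nora: component {Nora}.
That's 3 components.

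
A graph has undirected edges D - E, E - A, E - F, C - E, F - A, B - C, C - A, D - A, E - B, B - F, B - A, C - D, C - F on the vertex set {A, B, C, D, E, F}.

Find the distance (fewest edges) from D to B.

2

Distance 0: D.
Distance 1: A, C, E.
Distance 2: B, F — contains B.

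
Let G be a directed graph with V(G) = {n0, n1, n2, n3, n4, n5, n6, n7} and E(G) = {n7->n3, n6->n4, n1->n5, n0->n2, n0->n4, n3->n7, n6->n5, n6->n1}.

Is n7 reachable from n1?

No

Explore from n1.
Distance 1: reach n5.
The search from n1 is exhausted; no directed path reaches n7.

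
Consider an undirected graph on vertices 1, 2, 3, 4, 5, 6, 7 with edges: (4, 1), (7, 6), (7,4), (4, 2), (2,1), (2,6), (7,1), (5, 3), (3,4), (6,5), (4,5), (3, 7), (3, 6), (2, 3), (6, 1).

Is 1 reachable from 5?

Yes

Explore from 5.
Distance 1: reach 3, 4, 6.
Distance 2: reach 1, 2, 7.
Found 1.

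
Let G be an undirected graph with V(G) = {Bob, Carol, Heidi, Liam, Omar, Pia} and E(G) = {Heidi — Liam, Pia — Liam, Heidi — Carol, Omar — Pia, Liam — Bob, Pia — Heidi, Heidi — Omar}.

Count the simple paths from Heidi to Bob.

Heidi–Liam–Bob
Heidi–Omar–Pia–Liam–Bob
Heidi–Pia–Liam–Bob

3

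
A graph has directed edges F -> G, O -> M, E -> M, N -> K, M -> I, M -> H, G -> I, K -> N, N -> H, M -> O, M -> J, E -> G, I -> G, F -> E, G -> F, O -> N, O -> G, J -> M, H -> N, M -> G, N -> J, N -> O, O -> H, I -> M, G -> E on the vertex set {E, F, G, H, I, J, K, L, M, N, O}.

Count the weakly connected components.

From E: component {E, F, G, H, I, J, K, M, N, O}.
From L: component {L}.
That's 2 components.

2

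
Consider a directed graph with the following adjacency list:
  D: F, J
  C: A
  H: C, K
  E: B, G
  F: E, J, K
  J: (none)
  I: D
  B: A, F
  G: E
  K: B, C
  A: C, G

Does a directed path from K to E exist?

Explore from K.
Distance 1: reach B, C.
Distance 2: reach A, F.
Distance 3: reach E, G, J.
Found E.

Yes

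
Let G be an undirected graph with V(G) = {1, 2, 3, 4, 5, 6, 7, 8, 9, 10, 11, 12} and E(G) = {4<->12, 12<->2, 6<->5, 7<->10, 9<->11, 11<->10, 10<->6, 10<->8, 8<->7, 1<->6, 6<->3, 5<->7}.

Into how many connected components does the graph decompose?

From 1: component {1, 3, 5, 6, 7, 8, 9, 10, 11}.
From 2: component {2, 4, 12}.
That's 2 components.

2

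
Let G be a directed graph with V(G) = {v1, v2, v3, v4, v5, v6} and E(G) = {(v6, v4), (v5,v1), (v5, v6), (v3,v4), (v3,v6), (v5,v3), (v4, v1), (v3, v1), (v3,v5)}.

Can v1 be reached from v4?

Yes

Explore from v4.
Distance 1: reach v1.
Found v1.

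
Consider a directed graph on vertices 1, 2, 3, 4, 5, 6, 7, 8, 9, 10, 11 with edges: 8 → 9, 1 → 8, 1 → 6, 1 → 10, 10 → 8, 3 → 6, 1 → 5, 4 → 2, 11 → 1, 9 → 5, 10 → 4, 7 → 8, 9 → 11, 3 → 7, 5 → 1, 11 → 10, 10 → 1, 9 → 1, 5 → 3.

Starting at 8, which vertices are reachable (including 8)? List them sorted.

1, 2, 3, 4, 5, 6, 7, 8, 9, 10, 11

Start at 8.
Its neighbours: 9.
Then their neighbours: 1, 5, 11.
Then next layer: 3, 6, 10.
Then next layer: 4, 7.
Then next layer: 2.
Every vertex is now reached.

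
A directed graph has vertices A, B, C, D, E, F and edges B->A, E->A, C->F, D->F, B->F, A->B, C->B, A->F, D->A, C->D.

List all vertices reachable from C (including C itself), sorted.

A, B, C, D, F

Start at C.
Its neighbours: B, D, F.
Then their neighbours: A.
Nothing further is reachable.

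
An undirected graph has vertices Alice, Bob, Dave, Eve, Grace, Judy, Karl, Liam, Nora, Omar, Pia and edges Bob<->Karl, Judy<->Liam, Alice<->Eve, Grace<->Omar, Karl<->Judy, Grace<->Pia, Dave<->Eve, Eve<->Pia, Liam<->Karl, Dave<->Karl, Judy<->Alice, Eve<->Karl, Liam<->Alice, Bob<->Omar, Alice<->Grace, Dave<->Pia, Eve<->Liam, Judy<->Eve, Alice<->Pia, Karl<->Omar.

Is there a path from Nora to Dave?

Nora has no edges, so nothing is reachable from it.

No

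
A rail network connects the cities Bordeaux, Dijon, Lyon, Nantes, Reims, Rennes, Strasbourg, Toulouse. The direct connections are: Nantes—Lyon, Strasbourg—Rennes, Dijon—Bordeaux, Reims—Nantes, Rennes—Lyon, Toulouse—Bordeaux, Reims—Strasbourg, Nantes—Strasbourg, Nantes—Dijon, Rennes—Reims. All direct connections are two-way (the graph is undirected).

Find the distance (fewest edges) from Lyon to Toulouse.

4

Distance 0: Lyon.
Distance 1: Nantes, Rennes.
Distance 2: Dijon, Reims, Strasbourg.
Distance 3: Bordeaux.
Distance 4: Toulouse — contains Toulouse.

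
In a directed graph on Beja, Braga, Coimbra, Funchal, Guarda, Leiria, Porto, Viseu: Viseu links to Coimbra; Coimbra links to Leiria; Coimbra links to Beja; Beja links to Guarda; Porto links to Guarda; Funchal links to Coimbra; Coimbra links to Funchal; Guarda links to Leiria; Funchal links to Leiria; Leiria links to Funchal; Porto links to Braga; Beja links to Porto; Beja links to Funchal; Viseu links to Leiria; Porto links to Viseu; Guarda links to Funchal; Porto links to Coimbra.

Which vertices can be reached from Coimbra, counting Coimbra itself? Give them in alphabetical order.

Beja, Braga, Coimbra, Funchal, Guarda, Leiria, Porto, Viseu

Start at Coimbra.
Its neighbours: Beja, Funchal, Leiria.
Then their neighbours: Guarda, Porto.
Then next layer: Braga, Viseu.
Every vertex is now reached.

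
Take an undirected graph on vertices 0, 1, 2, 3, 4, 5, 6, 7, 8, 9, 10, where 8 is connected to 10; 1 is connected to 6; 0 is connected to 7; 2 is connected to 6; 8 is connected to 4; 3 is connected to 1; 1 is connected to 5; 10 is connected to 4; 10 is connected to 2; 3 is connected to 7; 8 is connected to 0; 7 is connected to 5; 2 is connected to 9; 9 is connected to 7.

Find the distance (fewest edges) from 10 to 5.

Distance 0: 10.
Distance 1: 2, 4, 8.
Distance 2: 0, 6, 9.
Distance 3: 1, 7.
Distance 4: 3, 5 — contains 5.

4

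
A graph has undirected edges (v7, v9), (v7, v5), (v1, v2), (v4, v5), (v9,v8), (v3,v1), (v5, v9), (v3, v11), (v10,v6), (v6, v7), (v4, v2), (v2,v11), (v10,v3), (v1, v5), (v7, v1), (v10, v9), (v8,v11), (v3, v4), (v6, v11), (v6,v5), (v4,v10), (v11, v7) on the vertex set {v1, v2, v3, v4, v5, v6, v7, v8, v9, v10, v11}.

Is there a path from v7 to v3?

Explore from v7.
Distance 1: reach v1, v5, v6, v9, v11.
Distance 2: reach v2, v3, v4, v8, v10.
Found v3.

Yes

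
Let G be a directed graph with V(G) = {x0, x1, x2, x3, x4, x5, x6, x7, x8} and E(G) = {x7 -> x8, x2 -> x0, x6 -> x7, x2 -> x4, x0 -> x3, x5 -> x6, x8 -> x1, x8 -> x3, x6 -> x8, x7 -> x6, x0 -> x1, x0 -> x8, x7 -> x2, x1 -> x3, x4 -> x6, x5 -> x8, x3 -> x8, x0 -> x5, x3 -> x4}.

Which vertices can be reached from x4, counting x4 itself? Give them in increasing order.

Start at x4.
Its neighbours: x6.
Then their neighbours: x7, x8.
Then next layer: x1, x2, x3.
Then next layer: x0.
Then next layer: x5.
Every vertex is now reached.

x0, x1, x2, x3, x4, x5, x6, x7, x8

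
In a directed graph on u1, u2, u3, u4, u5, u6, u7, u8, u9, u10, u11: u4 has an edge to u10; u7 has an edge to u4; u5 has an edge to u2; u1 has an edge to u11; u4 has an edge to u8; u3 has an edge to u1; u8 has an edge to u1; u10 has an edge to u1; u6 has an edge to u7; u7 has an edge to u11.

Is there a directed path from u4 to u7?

Explore from u4.
Distance 1: reach u8, u10.
Distance 2: reach u1.
Distance 3: reach u11.
The search from u4 is exhausted; no directed path reaches u7.

No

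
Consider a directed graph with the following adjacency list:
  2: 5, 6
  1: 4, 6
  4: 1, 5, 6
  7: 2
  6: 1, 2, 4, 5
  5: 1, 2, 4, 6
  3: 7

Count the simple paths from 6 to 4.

6

6→1→4
6→2→5→1→4
6→2→5→4
6→4
6→5→1→4
6→5→4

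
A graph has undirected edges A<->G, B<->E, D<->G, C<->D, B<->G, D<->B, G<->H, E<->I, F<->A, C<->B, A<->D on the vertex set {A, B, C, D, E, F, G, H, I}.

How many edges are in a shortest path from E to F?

4

Distance 0: E.
Distance 1: B, I.
Distance 2: C, D, G.
Distance 3: A, H.
Distance 4: F — contains F.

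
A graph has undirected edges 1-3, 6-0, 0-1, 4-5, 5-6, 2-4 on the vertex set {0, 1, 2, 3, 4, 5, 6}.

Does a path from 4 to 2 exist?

Yes

Explore from 4.
Distance 1: reach 2, 5.
Found 2.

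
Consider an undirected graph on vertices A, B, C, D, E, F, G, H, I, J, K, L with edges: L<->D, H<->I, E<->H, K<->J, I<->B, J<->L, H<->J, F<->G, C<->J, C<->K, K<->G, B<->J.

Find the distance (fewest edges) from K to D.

Distance 0: K.
Distance 1: C, G, J.
Distance 2: B, F, H, L.
Distance 3: D, E, I — contains D.

3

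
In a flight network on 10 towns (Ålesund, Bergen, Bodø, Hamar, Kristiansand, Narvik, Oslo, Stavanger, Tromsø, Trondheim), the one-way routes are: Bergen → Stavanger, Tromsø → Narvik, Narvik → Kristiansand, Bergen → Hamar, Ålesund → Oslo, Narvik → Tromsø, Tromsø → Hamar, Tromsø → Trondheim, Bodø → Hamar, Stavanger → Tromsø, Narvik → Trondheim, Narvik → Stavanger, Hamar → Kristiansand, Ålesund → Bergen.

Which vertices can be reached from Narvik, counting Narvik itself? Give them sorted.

Start at Narvik.
Its neighbours: Kristiansand, Stavanger, Tromsø, Trondheim.
Then their neighbours: Hamar.
Nothing further is reachable.

Hamar, Kristiansand, Narvik, Stavanger, Tromsø, Trondheim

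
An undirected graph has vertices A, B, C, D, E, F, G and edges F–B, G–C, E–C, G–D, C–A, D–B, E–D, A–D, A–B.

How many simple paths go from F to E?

7

F–B–A–C–E
F–B–A–C–G–D–E
F–B–A–D–E
F–B–A–D–G–C–E
F–B–D–A–C–E
F–B–D–E
F–B–D–G–C–E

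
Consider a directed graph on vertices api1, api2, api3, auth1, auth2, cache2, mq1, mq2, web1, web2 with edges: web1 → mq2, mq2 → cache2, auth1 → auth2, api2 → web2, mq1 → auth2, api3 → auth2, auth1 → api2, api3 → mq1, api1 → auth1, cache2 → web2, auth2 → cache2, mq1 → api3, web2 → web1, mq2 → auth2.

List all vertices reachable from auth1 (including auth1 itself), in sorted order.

Start at auth1.
Its neighbours: api2, auth2.
Then their neighbours: cache2, web2.
Then next layer: web1.
Then next layer: mq2.
Nothing further is reachable.

api2, auth1, auth2, cache2, mq2, web1, web2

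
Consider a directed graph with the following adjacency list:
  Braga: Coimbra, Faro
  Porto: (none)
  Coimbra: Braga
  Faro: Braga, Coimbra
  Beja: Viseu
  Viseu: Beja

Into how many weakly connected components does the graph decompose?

From Beja: component {Beja, Viseu}.
From Braga: component {Braga, Coimbra, Faro}.
From Porto: component {Porto}.
That's 3 components.

3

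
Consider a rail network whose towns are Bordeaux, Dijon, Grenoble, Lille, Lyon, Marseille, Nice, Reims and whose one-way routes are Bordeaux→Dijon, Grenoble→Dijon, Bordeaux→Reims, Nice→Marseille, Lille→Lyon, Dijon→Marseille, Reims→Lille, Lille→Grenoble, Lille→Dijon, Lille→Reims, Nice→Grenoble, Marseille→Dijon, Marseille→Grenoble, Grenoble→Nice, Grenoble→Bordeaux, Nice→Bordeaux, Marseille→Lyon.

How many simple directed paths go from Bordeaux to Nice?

Bordeaux→Dijon→Marseille→Grenoble→Nice
Bordeaux→Reims→Lille→Dijon→Marseille→Grenoble→Nice
Bordeaux→Reims→Lille→Grenoble→Nice

3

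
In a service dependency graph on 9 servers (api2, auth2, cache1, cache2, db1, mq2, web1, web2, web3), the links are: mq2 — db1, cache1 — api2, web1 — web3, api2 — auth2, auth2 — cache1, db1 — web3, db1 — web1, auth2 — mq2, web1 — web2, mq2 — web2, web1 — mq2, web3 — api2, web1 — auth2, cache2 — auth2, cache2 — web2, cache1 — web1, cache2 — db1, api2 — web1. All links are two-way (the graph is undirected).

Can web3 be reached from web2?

Yes

Explore from web2.
Distance 1: reach cache2, mq2, web1.
Distance 2: reach api2, auth2, cache1, db1, web3.
Found web3.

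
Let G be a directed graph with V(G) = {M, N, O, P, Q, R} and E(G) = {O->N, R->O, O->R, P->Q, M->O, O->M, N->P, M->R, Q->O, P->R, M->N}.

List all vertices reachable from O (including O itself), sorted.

M, N, O, P, Q, R

Start at O.
Its neighbours: M, N, R.
Then their neighbours: P.
Then next layer: Q.
Every vertex is now reached.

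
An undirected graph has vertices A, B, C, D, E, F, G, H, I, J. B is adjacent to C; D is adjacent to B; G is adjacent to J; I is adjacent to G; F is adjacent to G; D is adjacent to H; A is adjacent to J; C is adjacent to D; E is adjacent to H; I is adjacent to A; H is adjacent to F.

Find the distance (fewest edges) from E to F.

Distance 0: E.
Distance 1: H.
Distance 2: D, F — contains F.

2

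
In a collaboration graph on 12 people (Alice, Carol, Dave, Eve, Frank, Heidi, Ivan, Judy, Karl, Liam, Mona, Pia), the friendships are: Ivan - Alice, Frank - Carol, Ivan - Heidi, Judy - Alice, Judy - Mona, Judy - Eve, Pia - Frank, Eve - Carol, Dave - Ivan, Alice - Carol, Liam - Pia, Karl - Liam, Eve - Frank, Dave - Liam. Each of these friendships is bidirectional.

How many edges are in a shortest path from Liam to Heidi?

Distance 0: Liam.
Distance 1: Dave, Karl, Pia.
Distance 2: Frank, Ivan.
Distance 3: Alice, Carol, Eve, Heidi — contains Heidi.

3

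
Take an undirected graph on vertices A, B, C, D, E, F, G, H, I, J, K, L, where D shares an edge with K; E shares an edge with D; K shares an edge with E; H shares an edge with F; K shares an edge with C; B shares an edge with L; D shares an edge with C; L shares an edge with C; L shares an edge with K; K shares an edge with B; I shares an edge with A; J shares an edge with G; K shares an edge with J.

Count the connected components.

3

From A: component {A, I}.
From B: component {B, C, D, E, G, J, K, L}.
From F: component {F, H}.
That's 3 components.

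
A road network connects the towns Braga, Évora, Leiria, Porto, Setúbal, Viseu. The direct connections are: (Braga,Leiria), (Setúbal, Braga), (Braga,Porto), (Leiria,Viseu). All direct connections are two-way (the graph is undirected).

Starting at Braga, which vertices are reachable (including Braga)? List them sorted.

Start at Braga.
Its neighbours: Leiria, Porto, Setúbal.
Then their neighbours: Viseu.
Nothing further is reachable.

Braga, Leiria, Porto, Setúbal, Viseu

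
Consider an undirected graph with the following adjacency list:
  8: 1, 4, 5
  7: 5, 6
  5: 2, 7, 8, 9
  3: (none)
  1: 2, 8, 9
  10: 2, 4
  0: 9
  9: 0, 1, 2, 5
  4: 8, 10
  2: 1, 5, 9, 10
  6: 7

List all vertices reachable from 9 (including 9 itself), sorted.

0, 1, 2, 4, 5, 6, 7, 8, 9, 10

Start at 9.
Its neighbours: 0, 1, 2, 5.
Then their neighbours: 7, 8, 10.
Then next layer: 4, 6.
Nothing further is reachable.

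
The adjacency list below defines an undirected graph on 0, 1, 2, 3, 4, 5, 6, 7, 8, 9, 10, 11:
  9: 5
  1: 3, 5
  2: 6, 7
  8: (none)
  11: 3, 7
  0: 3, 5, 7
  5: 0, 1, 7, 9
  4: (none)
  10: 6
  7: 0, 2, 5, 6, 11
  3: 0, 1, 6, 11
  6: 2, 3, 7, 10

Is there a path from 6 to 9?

Explore from 6.
Distance 1: reach 2, 3, 7, 10.
Distance 2: reach 0, 1, 5, 11.
Distance 3: reach 9.
Found 9.

Yes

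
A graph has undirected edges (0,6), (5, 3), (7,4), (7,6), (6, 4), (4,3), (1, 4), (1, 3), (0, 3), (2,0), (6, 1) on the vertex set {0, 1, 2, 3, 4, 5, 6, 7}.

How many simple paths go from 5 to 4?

5–3–0–6–1–4
5–3–0–6–4
5–3–0–6–7–4
5–3–1–4
5–3–1–6–4
5–3–1–6–7–4
5–3–4

7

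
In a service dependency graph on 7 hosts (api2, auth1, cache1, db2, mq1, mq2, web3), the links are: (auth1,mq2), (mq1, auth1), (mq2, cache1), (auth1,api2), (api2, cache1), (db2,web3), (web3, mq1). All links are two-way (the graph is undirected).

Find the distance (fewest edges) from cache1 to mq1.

3

Distance 0: cache1.
Distance 1: api2, mq2.
Distance 2: auth1.
Distance 3: mq1 — contains mq1.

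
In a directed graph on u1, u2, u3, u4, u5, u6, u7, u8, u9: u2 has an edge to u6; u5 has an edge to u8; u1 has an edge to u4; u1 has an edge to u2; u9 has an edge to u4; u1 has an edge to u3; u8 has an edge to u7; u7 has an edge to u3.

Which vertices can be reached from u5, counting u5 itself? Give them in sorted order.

u3, u5, u7, u8

Start at u5.
Its neighbours: u8.
Then their neighbours: u7.
Then next layer: u3.
Nothing further is reachable.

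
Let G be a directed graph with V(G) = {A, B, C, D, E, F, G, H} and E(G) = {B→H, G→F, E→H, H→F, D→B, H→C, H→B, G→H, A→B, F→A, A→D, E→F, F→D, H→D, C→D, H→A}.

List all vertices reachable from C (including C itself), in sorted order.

A, B, C, D, F, H

Start at C.
Its neighbours: D.
Then their neighbours: B.
Then next layer: H.
Then next layer: A, F.
Nothing further is reachable.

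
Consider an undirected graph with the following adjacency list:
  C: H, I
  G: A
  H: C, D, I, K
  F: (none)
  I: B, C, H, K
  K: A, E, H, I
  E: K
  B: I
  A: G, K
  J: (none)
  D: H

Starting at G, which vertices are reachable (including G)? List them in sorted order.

Start at G.
Its neighbours: A.
Then their neighbours: K.
Then next layer: E, H, I.
Then next layer: B, C, D.
Nothing further is reachable.

A, B, C, D, E, G, H, I, K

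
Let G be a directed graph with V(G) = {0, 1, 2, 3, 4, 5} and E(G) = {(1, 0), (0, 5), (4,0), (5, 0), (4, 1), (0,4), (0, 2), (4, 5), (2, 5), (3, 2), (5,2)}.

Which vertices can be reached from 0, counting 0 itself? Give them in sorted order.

Start at 0.
Its neighbours: 2, 4, 5.
Then their neighbours: 1.
Nothing further is reachable.

0, 1, 2, 4, 5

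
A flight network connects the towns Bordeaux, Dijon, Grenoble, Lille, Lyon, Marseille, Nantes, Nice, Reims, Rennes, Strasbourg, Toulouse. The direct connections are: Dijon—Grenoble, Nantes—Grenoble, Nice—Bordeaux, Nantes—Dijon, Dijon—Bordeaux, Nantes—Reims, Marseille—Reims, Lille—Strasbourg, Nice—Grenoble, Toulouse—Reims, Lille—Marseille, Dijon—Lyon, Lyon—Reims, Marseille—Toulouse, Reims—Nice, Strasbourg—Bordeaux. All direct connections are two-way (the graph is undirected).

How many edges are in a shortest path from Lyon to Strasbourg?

Distance 0: Lyon.
Distance 1: Dijon, Reims.
Distance 2: Bordeaux, Grenoble, Marseille, Nantes, Nice, Toulouse.
Distance 3: Lille, Strasbourg — contains Strasbourg.

3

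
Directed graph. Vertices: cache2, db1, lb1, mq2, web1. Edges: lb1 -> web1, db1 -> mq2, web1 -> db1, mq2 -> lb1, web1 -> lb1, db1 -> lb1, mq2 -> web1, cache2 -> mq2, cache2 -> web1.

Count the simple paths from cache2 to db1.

3

cache2→mq2→lb1→web1→db1
cache2→mq2→web1→db1
cache2→web1→db1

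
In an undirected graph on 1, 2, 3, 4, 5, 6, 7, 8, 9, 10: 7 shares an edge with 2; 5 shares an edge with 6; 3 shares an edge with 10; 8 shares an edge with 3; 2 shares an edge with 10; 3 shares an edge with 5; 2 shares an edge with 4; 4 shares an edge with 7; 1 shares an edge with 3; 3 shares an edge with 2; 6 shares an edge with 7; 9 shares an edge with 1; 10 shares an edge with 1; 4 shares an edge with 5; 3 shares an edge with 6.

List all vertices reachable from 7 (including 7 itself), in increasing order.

1, 2, 3, 4, 5, 6, 7, 8, 9, 10

Start at 7.
Its neighbours: 2, 4, 6.
Then their neighbours: 3, 5, 10.
Then next layer: 1, 8.
Then next layer: 9.
Every vertex is now reached.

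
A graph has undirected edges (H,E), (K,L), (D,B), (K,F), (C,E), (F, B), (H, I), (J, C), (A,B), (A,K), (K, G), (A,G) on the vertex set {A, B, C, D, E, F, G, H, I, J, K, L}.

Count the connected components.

From A: component {A, B, D, F, G, K, L}.
From C: component {C, E, H, I, J}.
That's 2 components.

2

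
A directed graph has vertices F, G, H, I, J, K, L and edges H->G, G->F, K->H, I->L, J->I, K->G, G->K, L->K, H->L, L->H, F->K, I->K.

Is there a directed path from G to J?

No

Explore from G.
Distance 1: reach F, K.
Distance 2: reach H.
Distance 3: reach L.
The search from G is exhausted; no directed path reaches J.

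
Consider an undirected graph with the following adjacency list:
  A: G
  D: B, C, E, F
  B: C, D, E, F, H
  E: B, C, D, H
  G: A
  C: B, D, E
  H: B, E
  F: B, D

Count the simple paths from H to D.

13

H–B–C–D
H–B–C–E–D
H–B–D
H–B–E–C–D
H–B–E–D
H–B–F–D
H–E–B–C–D
H–E–B–D
H–E–B–F–D
H–E–C–B–D
H–E–C–B–F–D
H–E–C–D
H–E–D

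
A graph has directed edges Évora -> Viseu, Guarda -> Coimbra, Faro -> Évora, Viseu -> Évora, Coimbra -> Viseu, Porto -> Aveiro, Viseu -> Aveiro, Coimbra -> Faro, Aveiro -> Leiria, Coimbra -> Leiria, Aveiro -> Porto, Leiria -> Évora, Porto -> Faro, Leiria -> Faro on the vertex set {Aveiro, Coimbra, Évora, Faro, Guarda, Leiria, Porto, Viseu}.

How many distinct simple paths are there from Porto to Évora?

Porto→Aveiro→Leiria→Évora
Porto→Aveiro→Leiria→Faro→Évora
Porto→Faro→Évora

3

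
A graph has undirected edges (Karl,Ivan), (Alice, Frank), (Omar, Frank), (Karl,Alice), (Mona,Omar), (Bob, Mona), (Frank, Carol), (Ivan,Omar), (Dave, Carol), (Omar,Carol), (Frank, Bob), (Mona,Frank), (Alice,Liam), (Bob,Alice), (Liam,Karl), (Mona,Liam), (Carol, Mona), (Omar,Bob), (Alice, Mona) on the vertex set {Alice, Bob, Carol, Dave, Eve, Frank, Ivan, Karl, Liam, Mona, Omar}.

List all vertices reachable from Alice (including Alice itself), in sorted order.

Alice, Bob, Carol, Dave, Frank, Ivan, Karl, Liam, Mona, Omar

Start at Alice.
Its neighbours: Bob, Frank, Karl, Liam, Mona.
Then their neighbours: Carol, Ivan, Omar.
Then next layer: Dave.
Nothing further is reachable.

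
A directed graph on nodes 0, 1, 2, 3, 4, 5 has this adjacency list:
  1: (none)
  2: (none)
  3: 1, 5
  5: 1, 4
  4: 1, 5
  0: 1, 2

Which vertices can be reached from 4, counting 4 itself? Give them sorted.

Start at 4.
Its neighbours: 1, 5.
Nothing further is reachable.

1, 4, 5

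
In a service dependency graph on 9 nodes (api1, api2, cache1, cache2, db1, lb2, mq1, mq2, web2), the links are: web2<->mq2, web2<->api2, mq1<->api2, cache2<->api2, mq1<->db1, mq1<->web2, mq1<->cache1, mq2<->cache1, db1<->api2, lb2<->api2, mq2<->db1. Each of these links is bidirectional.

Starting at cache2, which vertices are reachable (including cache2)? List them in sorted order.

api2, cache1, cache2, db1, lb2, mq1, mq2, web2

Start at cache2.
Its neighbours: api2.
Then their neighbours: db1, lb2, mq1, web2.
Then next layer: cache1, mq2.
Nothing further is reachable.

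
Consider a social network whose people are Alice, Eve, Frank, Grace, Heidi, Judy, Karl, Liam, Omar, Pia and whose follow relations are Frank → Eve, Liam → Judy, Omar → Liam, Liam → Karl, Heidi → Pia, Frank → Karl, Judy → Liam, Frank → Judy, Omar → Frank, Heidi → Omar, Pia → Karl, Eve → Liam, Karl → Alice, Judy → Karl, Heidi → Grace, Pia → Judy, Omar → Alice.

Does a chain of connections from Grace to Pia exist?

Grace has no outgoing edges, so nothing is reachable from it.

No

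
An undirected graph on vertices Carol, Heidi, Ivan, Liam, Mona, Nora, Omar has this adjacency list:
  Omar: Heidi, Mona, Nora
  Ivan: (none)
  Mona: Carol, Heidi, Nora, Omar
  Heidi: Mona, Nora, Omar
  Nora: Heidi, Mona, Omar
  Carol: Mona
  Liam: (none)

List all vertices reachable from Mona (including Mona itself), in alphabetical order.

Start at Mona.
Its neighbours: Carol, Heidi, Nora, Omar.
Nothing further is reachable.

Carol, Heidi, Mona, Nora, Omar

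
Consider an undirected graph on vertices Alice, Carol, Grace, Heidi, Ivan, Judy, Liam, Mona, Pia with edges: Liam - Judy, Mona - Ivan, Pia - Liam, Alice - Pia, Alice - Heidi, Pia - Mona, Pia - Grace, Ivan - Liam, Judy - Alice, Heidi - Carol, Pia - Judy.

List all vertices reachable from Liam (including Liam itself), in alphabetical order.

Start at Liam.
Its neighbours: Ivan, Judy, Pia.
Then their neighbours: Alice, Grace, Mona.
Then next layer: Heidi.
Then next layer: Carol.
Every vertex is now reached.

Alice, Carol, Grace, Heidi, Ivan, Judy, Liam, Mona, Pia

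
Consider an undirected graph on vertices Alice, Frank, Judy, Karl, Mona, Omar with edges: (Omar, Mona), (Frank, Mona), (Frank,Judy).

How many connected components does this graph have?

3

From Alice: component {Alice}.
From Frank: component {Frank, Judy, Mona, Omar}.
From Karl: component {Karl}.
That's 3 components.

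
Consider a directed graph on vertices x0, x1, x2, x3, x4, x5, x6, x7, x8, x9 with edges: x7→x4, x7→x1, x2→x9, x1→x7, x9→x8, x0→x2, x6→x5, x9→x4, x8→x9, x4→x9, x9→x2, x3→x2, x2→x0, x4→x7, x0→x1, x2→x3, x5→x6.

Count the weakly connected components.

2

From x0: component {x0, x1, x2, x3, x4, x7, x8, x9}.
From x5: component {x5, x6}.
That's 2 components.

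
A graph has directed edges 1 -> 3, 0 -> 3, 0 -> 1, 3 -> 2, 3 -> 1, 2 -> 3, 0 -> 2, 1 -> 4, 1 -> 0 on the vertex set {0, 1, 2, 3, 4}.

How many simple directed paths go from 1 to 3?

3

1→0→2→3
1→0→3
1→3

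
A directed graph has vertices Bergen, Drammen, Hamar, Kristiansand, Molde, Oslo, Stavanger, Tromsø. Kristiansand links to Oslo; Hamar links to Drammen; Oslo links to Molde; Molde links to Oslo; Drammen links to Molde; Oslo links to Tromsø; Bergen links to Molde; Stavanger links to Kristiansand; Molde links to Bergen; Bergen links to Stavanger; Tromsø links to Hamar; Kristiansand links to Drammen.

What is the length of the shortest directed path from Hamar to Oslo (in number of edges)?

Distance 0: Hamar.
Distance 1: Drammen.
Distance 2: Molde.
Distance 3: Bergen, Oslo — contains Oslo.

3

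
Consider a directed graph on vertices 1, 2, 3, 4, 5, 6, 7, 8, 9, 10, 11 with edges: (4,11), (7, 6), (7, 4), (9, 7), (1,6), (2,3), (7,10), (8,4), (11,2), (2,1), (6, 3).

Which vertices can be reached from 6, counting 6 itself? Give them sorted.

3, 6

Start at 6.
Its neighbours: 3.
Nothing further is reachable.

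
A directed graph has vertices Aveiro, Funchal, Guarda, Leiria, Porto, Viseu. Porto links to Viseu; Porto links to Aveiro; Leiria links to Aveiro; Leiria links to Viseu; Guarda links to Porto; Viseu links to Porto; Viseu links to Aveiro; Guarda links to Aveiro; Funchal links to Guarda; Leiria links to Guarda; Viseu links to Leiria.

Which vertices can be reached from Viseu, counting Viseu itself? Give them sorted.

Start at Viseu.
Its neighbours: Aveiro, Leiria, Porto.
Then their neighbours: Guarda.
Nothing further is reachable.

Aveiro, Guarda, Leiria, Porto, Viseu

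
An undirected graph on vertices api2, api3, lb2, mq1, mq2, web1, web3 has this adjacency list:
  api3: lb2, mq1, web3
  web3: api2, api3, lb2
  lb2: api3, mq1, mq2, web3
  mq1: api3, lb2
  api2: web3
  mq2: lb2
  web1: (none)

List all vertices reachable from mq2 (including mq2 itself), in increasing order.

api2, api3, lb2, mq1, mq2, web3

Start at mq2.
Its neighbours: lb2.
Then their neighbours: api3, mq1, web3.
Then next layer: api2.
Nothing further is reachable.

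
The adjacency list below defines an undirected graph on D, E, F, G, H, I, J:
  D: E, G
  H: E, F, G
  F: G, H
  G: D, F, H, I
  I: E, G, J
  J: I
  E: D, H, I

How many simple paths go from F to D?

7

F–G–D
F–G–H–E–D
F–G–I–E–D
F–H–E–D
F–H–E–I–G–D
F–H–G–D
F–H–G–I–E–D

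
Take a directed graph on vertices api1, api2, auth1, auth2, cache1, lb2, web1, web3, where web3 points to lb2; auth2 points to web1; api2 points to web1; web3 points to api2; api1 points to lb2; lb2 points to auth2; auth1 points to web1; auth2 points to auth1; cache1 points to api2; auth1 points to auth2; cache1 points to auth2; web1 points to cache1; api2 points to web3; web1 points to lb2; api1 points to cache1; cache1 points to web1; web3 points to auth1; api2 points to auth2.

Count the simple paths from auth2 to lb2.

auth2→auth1→web1→cache1→api2→web3→lb2
auth2→auth1→web1→lb2
auth2→web1→cache1→api2→web3→lb2
auth2→web1→lb2

4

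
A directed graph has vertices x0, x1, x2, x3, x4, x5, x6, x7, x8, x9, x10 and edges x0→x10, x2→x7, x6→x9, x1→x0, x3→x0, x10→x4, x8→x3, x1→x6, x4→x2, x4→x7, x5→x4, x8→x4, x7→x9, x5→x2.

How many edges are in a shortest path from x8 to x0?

Distance 0: x8.
Distance 1: x3, x4.
Distance 2: x0, x2, x7 — contains x0.

2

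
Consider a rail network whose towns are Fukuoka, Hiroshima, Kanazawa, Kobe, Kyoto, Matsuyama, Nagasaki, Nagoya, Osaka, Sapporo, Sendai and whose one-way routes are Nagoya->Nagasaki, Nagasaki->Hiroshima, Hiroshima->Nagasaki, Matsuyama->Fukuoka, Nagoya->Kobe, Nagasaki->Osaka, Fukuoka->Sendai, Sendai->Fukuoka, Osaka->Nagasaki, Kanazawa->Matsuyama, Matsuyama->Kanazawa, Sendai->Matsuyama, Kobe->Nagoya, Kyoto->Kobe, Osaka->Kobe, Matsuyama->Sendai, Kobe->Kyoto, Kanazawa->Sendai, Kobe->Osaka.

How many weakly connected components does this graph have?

3

From Fukuoka: component {Fukuoka, Kanazawa, Matsuyama, Sendai}.
From Hiroshima: component {Hiroshima, Kobe, Kyoto, Nagasaki, Nagoya, Osaka}.
From Sapporo: component {Sapporo}.
That's 3 components.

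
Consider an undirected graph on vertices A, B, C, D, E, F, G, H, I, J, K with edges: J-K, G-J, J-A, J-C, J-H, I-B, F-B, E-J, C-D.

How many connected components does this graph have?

From A: component {A, C, D, E, G, H, J, K}.
From B: component {B, F, I}.
That's 2 components.

2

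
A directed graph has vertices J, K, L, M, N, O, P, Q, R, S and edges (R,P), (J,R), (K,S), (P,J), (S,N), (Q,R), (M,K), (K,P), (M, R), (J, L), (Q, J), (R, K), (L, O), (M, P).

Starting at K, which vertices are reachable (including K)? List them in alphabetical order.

J, K, L, N, O, P, R, S

Start at K.
Its neighbours: P, S.
Then their neighbours: J, N.
Then next layer: L, R.
Then next layer: O.
Nothing further is reachable.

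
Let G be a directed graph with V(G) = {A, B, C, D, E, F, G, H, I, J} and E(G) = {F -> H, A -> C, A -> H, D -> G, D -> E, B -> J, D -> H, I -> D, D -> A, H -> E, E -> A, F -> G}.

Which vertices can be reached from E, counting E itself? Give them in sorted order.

A, C, E, H

Start at E.
Its neighbours: A.
Then their neighbours: C, H.
Nothing further is reachable.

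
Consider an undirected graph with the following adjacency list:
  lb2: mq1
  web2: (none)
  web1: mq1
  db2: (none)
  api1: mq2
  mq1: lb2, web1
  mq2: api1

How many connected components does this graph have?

4

From api1: component {api1, mq2}.
From db2: component {db2}.
From lb2: component {lb2, mq1, web1}.
From web2: component {web2}.
That's 4 components.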